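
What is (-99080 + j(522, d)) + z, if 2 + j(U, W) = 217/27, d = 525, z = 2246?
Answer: -2614355/27 ≈ -96828.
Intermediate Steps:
j(U, W) = 163/27 (j(U, W) = -2 + 217/27 = 163/27)
(-99080 + j(522, d)) + z = (-99080 + 163/27) + 2246 = -2674997/27 + 2246 = -2614355/27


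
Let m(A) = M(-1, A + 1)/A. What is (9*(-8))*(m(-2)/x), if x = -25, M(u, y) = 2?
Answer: -72/25 ≈ -2.8800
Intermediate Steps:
m(A) = 2/A
(9*(-8))*(m(-2)/x) = (9*(-8))*((2/(-2))/(-25)) = -72*2*(-½)*(-1)/25 = -(-72)*(-1)/25 = -72*1/25 = -72/25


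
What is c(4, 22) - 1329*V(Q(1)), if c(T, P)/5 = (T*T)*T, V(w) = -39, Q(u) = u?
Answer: 52151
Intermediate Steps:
c(T, P) = 5*T³ (c(T, P) = 5*((T*T)*T) = 5*(T²*T) = 5*T³)
c(4, 22) - 1329*V(Q(1)) = 5*4³ - 1329*(-39) = 5*64 + 51831 = 320 + 51831 = 52151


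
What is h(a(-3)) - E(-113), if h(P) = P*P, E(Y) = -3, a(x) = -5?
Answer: 28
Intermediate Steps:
h(P) = P**2
h(a(-3)) - E(-113) = (-5)**2 - 1*(-3) = 25 + 3 = 28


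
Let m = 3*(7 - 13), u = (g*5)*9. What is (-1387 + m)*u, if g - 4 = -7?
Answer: 189675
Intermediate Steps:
g = -3 (g = 4 - 7 = -3)
u = -135 (u = -3*5*9 = -15*9 = -135)
m = -18 (m = 3*(-6) = -18)
(-1387 + m)*u = (-1387 - 18)*(-135) = -1405*(-135) = 189675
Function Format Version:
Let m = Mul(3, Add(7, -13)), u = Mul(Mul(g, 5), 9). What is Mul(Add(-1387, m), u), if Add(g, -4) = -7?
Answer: 189675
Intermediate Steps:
g = -3 (g = Add(4, -7) = -3)
u = -135 (u = Mul(Mul(-3, 5), 9) = Mul(-15, 9) = -135)
m = -18 (m = Mul(3, -6) = -18)
Mul(Add(-1387, m), u) = Mul(Add(-1387, -18), -135) = Mul(-1405, -135) = 189675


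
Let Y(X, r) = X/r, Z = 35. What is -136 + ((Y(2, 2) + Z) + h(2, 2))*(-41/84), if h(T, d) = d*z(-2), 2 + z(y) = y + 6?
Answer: -3266/21 ≈ -155.52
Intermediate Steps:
z(y) = 4 + y (z(y) = -2 + (y + 6) = -2 + (6 + y) = 4 + y)
h(T, d) = 2*d (h(T, d) = d*(4 - 2) = d*2 = 2*d)
-136 + ((Y(2, 2) + Z) + h(2, 2))*(-41/84) = -136 + ((2/2 + 35) + 2*2)*(-41/84) = -136 + ((2*(½) + 35) + 4)*(-41*1/84) = -136 + ((1 + 35) + 4)*(-41/84) = -136 + (36 + 4)*(-41/84) = -136 + 40*(-41/84) = -136 - 410/21 = -3266/21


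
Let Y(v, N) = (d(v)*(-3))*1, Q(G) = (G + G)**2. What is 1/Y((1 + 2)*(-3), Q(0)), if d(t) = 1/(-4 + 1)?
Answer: 1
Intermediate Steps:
Q(G) = 4*G**2 (Q(G) = (2*G)**2 = 4*G**2)
d(t) = -1/3 (d(t) = 1/(-3) = -1/3)
Y(v, N) = 1 (Y(v, N) = -1/3*(-3)*1 = 1*1 = 1)
1/Y((1 + 2)*(-3), Q(0)) = 1/1 = 1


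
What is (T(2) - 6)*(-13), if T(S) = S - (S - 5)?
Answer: 13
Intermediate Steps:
T(S) = 5 (T(S) = S - (-5 + S) = S + (5 - S) = 5)
(T(2) - 6)*(-13) = (5 - 6)*(-13) = -1*(-13) = 13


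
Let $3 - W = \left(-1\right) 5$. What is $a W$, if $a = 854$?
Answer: $6832$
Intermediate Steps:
$W = 8$ ($W = 3 - \left(-1\right) 5 = 3 - -5 = 3 + 5 = 8$)
$a W = 854 \cdot 8 = 6832$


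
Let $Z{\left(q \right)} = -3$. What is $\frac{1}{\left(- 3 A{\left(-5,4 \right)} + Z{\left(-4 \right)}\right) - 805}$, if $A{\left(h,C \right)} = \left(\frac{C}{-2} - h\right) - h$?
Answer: $- \frac{1}{832} \approx -0.0012019$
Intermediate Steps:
$A{\left(h,C \right)} = - 2 h - \frac{C}{2}$ ($A{\left(h,C \right)} = \left(C \left(- \frac{1}{2}\right) - h\right) - h = \left(- \frac{C}{2} - h\right) - h = \left(- h - \frac{C}{2}\right) - h = - 2 h - \frac{C}{2}$)
$\frac{1}{\left(- 3 A{\left(-5,4 \right)} + Z{\left(-4 \right)}\right) - 805} = \frac{1}{\left(- 3 \left(\left(-2\right) \left(-5\right) - 2\right) - 3\right) - 805} = \frac{1}{\left(- 3 \left(10 - 2\right) - 3\right) - 805} = \frac{1}{\left(\left(-3\right) 8 - 3\right) - 805} = \frac{1}{\left(-24 - 3\right) - 805} = \frac{1}{-27 - 805} = \frac{1}{-832} = - \frac{1}{832}$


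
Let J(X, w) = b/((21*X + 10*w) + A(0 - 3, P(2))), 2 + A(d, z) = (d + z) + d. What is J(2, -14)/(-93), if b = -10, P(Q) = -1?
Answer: -10/9951 ≈ -0.0010049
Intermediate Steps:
A(d, z) = -2 + z + 2*d (A(d, z) = -2 + ((d + z) + d) = -2 + (z + 2*d) = -2 + z + 2*d)
J(X, w) = -10/(-9 + 10*w + 21*X) (J(X, w) = -10/((21*X + 10*w) + (-2 - 1 + 2*(0 - 3))) = -10/((10*w + 21*X) + (-2 - 1 + 2*(-3))) = -10/((10*w + 21*X) + (-2 - 1 - 6)) = -10/((10*w + 21*X) - 9) = -10/(-9 + 10*w + 21*X))
J(2, -14)/(-93) = -10/(-9 + 10*(-14) + 21*2)/(-93) = -10/(-9 - 140 + 42)*(-1/93) = -10/(-107)*(-1/93) = -10*(-1/107)*(-1/93) = (10/107)*(-1/93) = -10/9951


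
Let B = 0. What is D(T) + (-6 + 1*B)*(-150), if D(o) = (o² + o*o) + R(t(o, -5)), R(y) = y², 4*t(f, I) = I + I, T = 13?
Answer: 4977/4 ≈ 1244.3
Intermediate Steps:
t(f, I) = I/2 (t(f, I) = (I + I)/4 = (2*I)/4 = I/2)
D(o) = 25/4 + 2*o² (D(o) = (o² + o*o) + ((½)*(-5))² = (o² + o²) + (-5/2)² = 2*o² + 25/4 = 25/4 + 2*o²)
D(T) + (-6 + 1*B)*(-150) = (25/4 + 2*13²) + (-6 + 1*0)*(-150) = (25/4 + 2*169) + (-6 + 0)*(-150) = (25/4 + 338) - 6*(-150) = 1377/4 + 900 = 4977/4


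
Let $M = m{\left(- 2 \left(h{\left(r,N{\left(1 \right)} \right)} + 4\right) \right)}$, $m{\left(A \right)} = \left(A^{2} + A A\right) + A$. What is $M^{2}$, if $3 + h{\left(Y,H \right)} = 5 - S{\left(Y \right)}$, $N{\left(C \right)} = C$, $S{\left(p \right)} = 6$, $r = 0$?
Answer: $0$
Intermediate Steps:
$h{\left(Y,H \right)} = -4$ ($h{\left(Y,H \right)} = -3 + \left(5 - 6\right) = -3 - 1 = -4$)
$m{\left(A \right)} = A + 2 A^{2}$ ($m{\left(A \right)} = \left(A^{2} + A^{2}\right) + A = 2 A^{2} + A = A + 2 A^{2}$)
$M = 0$ ($M = - 2 \left(-4 + 4\right) \left(1 + 2 \left(- 2 \left(-4 + 4\right)\right)\right) = \left(-2\right) 0 \left(1 + 2 \left(\left(-2\right) 0\right)\right) = 0 \left(1 + 2 \cdot 0\right) = 0 \left(1 + 0\right) = 0 \cdot 1 = 0$)
$M^{2} = 0^{2} = 0$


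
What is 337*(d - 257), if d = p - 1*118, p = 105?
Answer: -90990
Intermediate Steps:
d = -13 (d = 105 - 1*118 = 105 - 118 = -13)
337*(d - 257) = 337*(-13 - 257) = 337*(-270) = -90990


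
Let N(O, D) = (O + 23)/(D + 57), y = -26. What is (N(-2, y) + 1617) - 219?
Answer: 43359/31 ≈ 1398.7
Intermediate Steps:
N(O, D) = (23 + O)/(57 + D)
(N(-2, y) + 1617) - 219 = ((23 - 2)/(57 - 26) + 1617) - 219 = (21/31 + 1617) - 219 = 50148/31 - 219 = 43359/31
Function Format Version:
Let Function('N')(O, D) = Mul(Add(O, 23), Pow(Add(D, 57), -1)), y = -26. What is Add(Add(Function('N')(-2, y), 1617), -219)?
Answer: Rational(43359, 31) ≈ 1398.7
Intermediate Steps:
Function('N')(O, D) = Mul(Pow(Add(57, D), -1), Add(23, O)) (Function('N')(O, D) = Mul(Add(23, O), Pow(Add(57, D), -1)) = Mul(Pow(Add(57, D), -1), Add(23, O)))
Add(Add(Function('N')(-2, y), 1617), -219) = Add(Add(Mul(Pow(Add(57, -26), -1), Add(23, -2)), 1617), -219) = Add(Add(Mul(Pow(31, -1), 21), 1617), -219) = Add(Add(Mul(Rational(1, 31), 21), 1617), -219) = Add(Add(Rational(21, 31), 1617), -219) = Add(Rational(50148, 31), -219) = Rational(43359, 31)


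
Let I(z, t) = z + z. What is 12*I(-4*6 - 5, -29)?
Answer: -696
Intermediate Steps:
I(z, t) = 2*z
12*I(-4*6 - 5, -29) = 12*(2*(-4*6 - 5)) = 12*(2*(-24 - 5)) = 12*(2*(-29)) = 12*(-58) = -696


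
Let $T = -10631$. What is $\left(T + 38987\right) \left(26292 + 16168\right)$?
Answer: $1203995760$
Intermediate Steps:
$\left(T + 38987\right) \left(26292 + 16168\right) = \left(-10631 + 38987\right) \left(26292 + 16168\right) = 28356 \cdot 42460 = 1203995760$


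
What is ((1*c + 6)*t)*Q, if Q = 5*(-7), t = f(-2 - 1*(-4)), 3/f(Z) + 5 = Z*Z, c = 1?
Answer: 735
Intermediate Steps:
f(Z) = 3/(-5 + Z²) (f(Z) = 3/(-5 + Z*Z) = 3/(-5 + Z²))
t = -3 (t = 3/(-5 + (-2 - 1*(-4))²) = 3/(-5 + (-2 + 4)²) = 3/(-5 + 2²) = 3/(-5 + 4) = 3/(-1) = 3*(-1) = -3)
Q = -35
((1*c + 6)*t)*Q = ((1*1 + 6)*(-3))*(-35) = ((1 + 6)*(-3))*(-35) = (7*(-3))*(-35) = -21*(-35) = 735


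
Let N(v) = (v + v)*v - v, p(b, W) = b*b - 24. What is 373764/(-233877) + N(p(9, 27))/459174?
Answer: -18901812131/11932248622 ≈ -1.5841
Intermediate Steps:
p(b, W) = -24 + b² (p(b, W) = b² - 24 = -24 + b²)
N(v) = -v + 2*v² (N(v) = (2*v)*v - v = 2*v² - v = -v + 2*v²)
373764/(-233877) + N(p(9, 27))/459174 = 373764/(-233877) + ((-24 + 9²)*(-1 + 2*(-24 + 9²)))/459174 = 373764*(-1/233877) + ((-24 + 81)*(-1 + 2*(-24 + 81)))*(1/459174) = -124588/77959 + (57*(-1 + 2*57))*(1/459174) = -124588/77959 + (57*(-1 + 114))*(1/459174) = -124588/77959 + (57*113)*(1/459174) = -124588/77959 + 6441*(1/459174) = -124588/77959 + 2147/153058 = -18901812131/11932248622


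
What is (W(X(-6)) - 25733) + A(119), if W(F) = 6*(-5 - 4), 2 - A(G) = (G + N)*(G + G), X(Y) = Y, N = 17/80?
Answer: -2166303/40 ≈ -54158.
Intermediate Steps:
N = 17/80 (N = 17*(1/80) = 17/80 ≈ 0.21250)
A(G) = 2 - 2*G*(17/80 + G) (A(G) = 2 - (G + 17/80)*(G + G) = 2 - (17/80 + G)*2*G = 2 - 2*G*(17/80 + G))
W(F) = -54 (W(F) = 6*(-9) = -54)
(W(X(-6)) - 25733) + A(119) = (-54 - 25733) + (2 - 2*119² - 17/40*119) = -25787 + (2 - 2*14161 - 2023/40) = -25787 + (2 - 28322 - 2023/40) = -25787 - 1134823/40 = -2166303/40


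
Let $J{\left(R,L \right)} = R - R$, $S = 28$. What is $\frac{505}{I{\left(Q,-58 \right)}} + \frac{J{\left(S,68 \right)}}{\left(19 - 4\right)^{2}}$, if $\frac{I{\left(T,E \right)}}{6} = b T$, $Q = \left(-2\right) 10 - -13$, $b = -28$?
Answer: $\frac{505}{1176} \approx 0.42942$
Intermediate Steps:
$J{\left(R,L \right)} = 0$
$Q = -7$ ($Q = -20 + 13 = -7$)
$I{\left(T,E \right)} = - 168 T$ ($I{\left(T,E \right)} = 6 \left(- 28 T\right) = - 168 T$)
$\frac{505}{I{\left(Q,-58 \right)}} + \frac{J{\left(S,68 \right)}}{\left(19 - 4\right)^{2}} = \frac{505}{\left(-168\right) \left(-7\right)} + \frac{0}{\left(19 - 4\right)^{2}} = \frac{505}{1176} + \frac{0}{15^{2}} = 505 \cdot \frac{1}{1176} + \frac{0}{225} = \frac{505}{1176} + 0 \cdot \frac{1}{225} = \frac{505}{1176} + 0 = \frac{505}{1176}$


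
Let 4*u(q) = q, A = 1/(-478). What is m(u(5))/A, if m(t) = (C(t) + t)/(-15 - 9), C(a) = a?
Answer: 1195/24 ≈ 49.792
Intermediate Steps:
A = -1/478 ≈ -0.0020920
u(q) = q/4
m(t) = -t/12 (m(t) = (t + t)/(-15 - 9) = (2*t)/(-24) = (2*t)*(-1/24) = -t/12)
m(u(5))/A = (-5/48)/(-1/478) = -1/12*5/4*(-478) = -5/48*(-478) = 1195/24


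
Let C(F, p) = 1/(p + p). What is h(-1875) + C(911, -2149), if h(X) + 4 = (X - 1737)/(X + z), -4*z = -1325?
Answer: -44069271/26540150 ≈ -1.6605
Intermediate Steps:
C(F, p) = 1/(2*p)
z = 1325/4 (z = -¼*(-1325) = 1325/4 ≈ 331.25)
h(X) = -4 + (-1737 + X)/(1325/4 + X) (h(X) = -4 + (X - 1737)/(X + 1325/4) = -4 + (-1737 + X)/(1325/4 + X))
h(-1875) + C(911, -2149) = 4*(-3062 - 3*(-1875))/(1325 + 4*(-1875)) + (½)/(-2149) = 4*(-3062 + 5625)/(1325 - 7500) + (½)*(-1/2149) = 4*2563/(-6175) - 1/4298 = 4*(-1/6175)*2563 - 1/4298 = -10252/6175 - 1/4298 = -44069271/26540150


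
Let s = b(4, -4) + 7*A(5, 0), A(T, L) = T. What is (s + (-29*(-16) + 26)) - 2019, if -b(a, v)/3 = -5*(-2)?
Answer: -1524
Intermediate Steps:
b(a, v) = -30 (b(a, v) = -(-15)*(-2) = -3*10 = -30)
s = 5 (s = -30 + 7*5 = -30 + 35 = 5)
(s + (-29*(-16) + 26)) - 2019 = (5 + (-29*(-16) + 26)) - 2019 = (5 + (464 + 26)) - 2019 = (5 + 490) - 2019 = 495 - 2019 = -1524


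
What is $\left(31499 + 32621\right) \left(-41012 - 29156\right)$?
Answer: $-4499172160$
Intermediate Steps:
$\left(31499 + 32621\right) \left(-41012 - 29156\right) = 64120 \left(-70168\right) = -4499172160$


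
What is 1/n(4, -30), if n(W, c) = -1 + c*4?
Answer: -1/121 ≈ -0.0082645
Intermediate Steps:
n(W, c) = -1 + 4*c
1/n(4, -30) = 1/(-1 + 4*(-30)) = 1/(-1 - 120) = 1/(-121) = -1/121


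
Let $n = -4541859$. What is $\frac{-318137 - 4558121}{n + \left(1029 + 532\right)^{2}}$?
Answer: $\frac{2438129}{1052569} \approx 2.3164$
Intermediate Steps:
$\frac{-318137 - 4558121}{n + \left(1029 + 532\right)^{2}} = \frac{-318137 - 4558121}{-4541859 + \left(1029 + 532\right)^{2}} = - \frac{4876258}{-4541859 + 1561^{2}} = - \frac{4876258}{-4541859 + 2436721} = - \frac{4876258}{-2105138} = \left(-4876258\right) \left(- \frac{1}{2105138}\right) = \frac{2438129}{1052569}$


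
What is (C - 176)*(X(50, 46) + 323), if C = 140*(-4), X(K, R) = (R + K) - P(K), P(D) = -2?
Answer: -309856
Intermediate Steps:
X(K, R) = 2 + K + R (X(K, R) = (R + K) - 1*(-2) = (K + R) + 2 = 2 + K + R)
C = -560
(C - 176)*(X(50, 46) + 323) = (-560 - 176)*((2 + 50 + 46) + 323) = -736*(98 + 323) = -736*421 = -309856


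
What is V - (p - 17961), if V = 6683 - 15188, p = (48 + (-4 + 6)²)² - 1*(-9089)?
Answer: -2337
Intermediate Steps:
p = 11793 (p = (48 + 2²)² + 9089 = (48 + 4)² + 9089 = 52² + 9089 = 2704 + 9089 = 11793)
V = -8505
V - (p - 17961) = -8505 - (11793 - 17961) = -8505 - 1*(-6168) = -8505 + 6168 = -2337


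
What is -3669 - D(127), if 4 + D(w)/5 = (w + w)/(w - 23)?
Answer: -190383/52 ≈ -3661.2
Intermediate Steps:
D(w) = -20 + 10*w/(-23 + w) (D(w) = -20 + 5*((w + w)/(w - 23)) = -20 + 5*((2*w)/(-23 + w)) = -20 + 5*(2*w/(-23 + w)) = -20 + 10*w/(-23 + w))
-3669 - D(127) = -3669 - 10*(46 - 1*127)/(-23 + 127) = -3669 - 10*(46 - 127)/104 = -3669 - 10*(-81)/104 = -3669 - 1*(-405/52) = -3669 + 405/52 = -190383/52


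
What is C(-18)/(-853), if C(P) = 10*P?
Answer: 180/853 ≈ 0.21102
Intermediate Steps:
C(-18)/(-853) = (10*(-18))/(-853) = -180*(-1/853) = 180/853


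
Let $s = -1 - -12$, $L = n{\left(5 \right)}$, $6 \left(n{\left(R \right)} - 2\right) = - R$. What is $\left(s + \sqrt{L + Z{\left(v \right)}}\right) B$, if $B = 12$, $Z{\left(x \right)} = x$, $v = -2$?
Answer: $132 + 2 i \sqrt{30} \approx 132.0 + 10.954 i$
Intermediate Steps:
$n{\left(R \right)} = 2 - \frac{R}{6}$ ($n{\left(R \right)} = 2 + \frac{\left(-1\right) R}{6} = 2 - \frac{R}{6}$)
$L = \frac{7}{6}$ ($L = 2 - \frac{5}{6} = \frac{7}{6} \approx 1.1667$)
$s = 11$ ($s = -1 + 12 = 11$)
$\left(s + \sqrt{L + Z{\left(v \right)}}\right) B = \left(11 + \sqrt{\frac{7}{6} - 2}\right) 12 = \left(11 + \sqrt{- \frac{5}{6}}\right) 12 = \left(11 + \frac{i \sqrt{30}}{6}\right) 12 = 132 + 2 i \sqrt{30}$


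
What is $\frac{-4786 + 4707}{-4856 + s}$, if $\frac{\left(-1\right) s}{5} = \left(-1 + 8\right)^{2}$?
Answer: $\frac{79}{5101} \approx 0.015487$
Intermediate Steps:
$s = -245$ ($s = - 5 \left(-1 + 8\right)^{2} = - 5 \cdot 7^{2} = \left(-5\right) 49 = -245$)
$\frac{-4786 + 4707}{-4856 + s} = \frac{-4786 + 4707}{-4856 - 245} = - \frac{79}{-5101} = \left(-79\right) \left(- \frac{1}{5101}\right) = \frac{79}{5101}$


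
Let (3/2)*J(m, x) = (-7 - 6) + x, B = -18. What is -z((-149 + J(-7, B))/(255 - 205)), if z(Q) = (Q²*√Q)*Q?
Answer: 131872229*I*√3054/101250000 ≈ 71.977*I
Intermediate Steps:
J(m, x) = -26/3 + 2*x/3 (J(m, x) = 2*((-7 - 6) + x)/3 = 2*(-13 + x)/3 = -26/3 + 2*x/3)
z(Q) = Q^(7/2) (z(Q) = Q^(5/2)*Q = Q^(7/2))
-z((-149 + J(-7, B))/(255 - 205)) = -((-149 + (-26/3 + (⅔)*(-18)))/(255 - 205))^(7/2) = -((-149 + (-26/3 - 12))/50)^(7/2) = -((-149 - 62/3)*(1/50))^(7/2) = -(-509/3*1/50)^(7/2) = -(-509/150)^(7/2) = -(-131872229)*I*√3054/101250000 = 131872229*I*√3054/101250000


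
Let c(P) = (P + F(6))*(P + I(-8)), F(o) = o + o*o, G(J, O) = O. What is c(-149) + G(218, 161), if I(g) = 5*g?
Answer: 20384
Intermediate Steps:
F(o) = o + o²
c(P) = (-40 + P)*(42 + P) (c(P) = (P + 6*(1 + 6))*(P + 5*(-8)) = (P + 6*7)*(P - 40) = (P + 42)*(-40 + P) = (42 + P)*(-40 + P) = (-40 + P)*(42 + P))
c(-149) + G(218, 161) = (-1680 + (-149)² + 2*(-149)) + 161 = (-1680 + 22201 - 298) + 161 = 20223 + 161 = 20384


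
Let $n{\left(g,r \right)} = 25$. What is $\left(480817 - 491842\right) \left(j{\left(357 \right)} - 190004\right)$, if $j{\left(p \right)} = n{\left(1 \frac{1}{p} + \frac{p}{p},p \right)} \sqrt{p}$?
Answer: $2094794100 - 275625 \sqrt{357} \approx 2.0896 \cdot 10^{9}$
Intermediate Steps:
$j{\left(p \right)} = 25 \sqrt{p}$
$\left(480817 - 491842\right) \left(j{\left(357 \right)} - 190004\right) = \left(480817 - 491842\right) \left(25 \sqrt{357} - 190004\right) = - 11025 \left(-190004 + 25 \sqrt{357}\right) = 2094794100 - 275625 \sqrt{357}$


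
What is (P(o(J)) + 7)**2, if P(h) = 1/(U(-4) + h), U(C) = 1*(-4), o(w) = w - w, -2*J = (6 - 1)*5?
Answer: 729/16 ≈ 45.563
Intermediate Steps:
J = -25/2 (J = -(6 - 1)*5/2 = -5*5/2 = -1/2*25 = -25/2 ≈ -12.500)
o(w) = 0
U(C) = -4
P(h) = 1/(-4 + h)
(P(o(J)) + 7)**2 = (1/(-4 + 0) + 7)**2 = (1/(-4) + 7)**2 = (-1/4 + 7)**2 = (27/4)**2 = 729/16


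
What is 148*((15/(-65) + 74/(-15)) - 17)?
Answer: -639656/195 ≈ -3280.3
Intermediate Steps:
148*((15/(-65) + 74/(-15)) - 17) = 148*((15*(-1/65) + 74*(-1/15)) - 17) = 148*((-3/13 - 74/15) - 17) = 148*(-1007/195 - 17) = 148*(-4322/195) = -639656/195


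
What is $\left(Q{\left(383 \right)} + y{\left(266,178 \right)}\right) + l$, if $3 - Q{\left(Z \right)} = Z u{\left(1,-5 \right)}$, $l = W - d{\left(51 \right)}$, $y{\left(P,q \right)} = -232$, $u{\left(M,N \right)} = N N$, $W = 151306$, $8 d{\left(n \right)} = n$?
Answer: $\frac{1131965}{8} \approx 1.415 \cdot 10^{5}$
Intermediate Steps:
$d{\left(n \right)} = \frac{n}{8}$
$u{\left(M,N \right)} = N^{2}$
$l = \frac{1210397}{8}$ ($l = 151306 - \frac{1}{8} \cdot 51 = 151306 - \frac{51}{8} = \frac{1210397}{8} \approx 1.513 \cdot 10^{5}$)
$Q{\left(Z \right)} = 3 - 25 Z$ ($Q{\left(Z \right)} = 3 - Z \left(-5\right)^{2} = 3 - Z 25 = 3 - 25 Z$)
$\left(Q{\left(383 \right)} + y{\left(266,178 \right)}\right) + l = \left(\left(3 - 9575\right) - 232\right) + \frac{1210397}{8} = \left(-9572 - 232\right) + \frac{1210397}{8} = -9804 + \frac{1210397}{8} = \frac{1131965}{8}$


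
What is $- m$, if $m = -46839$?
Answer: $46839$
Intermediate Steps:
$- m = \left(-1\right) \left(-46839\right) = 46839$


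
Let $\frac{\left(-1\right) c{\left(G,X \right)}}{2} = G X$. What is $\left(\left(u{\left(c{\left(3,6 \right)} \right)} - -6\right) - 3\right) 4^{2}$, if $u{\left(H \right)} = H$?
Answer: $-528$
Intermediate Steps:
$c{\left(G,X \right)} = - 2 G X$
$\left(\left(u{\left(c{\left(3,6 \right)} \right)} - -6\right) - 3\right) 4^{2} = \left(\left(\left(-2\right) 3 \cdot 6 - -6\right) - 3\right) 4^{2} = \left(\left(-36 + 6\right) - 3\right) 16 = \left(-30 - 3\right) 16 = \left(-33\right) 16 = -528$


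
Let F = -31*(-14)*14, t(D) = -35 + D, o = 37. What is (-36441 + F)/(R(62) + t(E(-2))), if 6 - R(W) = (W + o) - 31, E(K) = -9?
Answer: 30365/106 ≈ 286.46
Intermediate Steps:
R(W) = -W (R(W) = 6 - ((W + 37) - 31) = 6 - ((37 + W) - 31) = 6 - (6 + W) = 6 + (-6 - W) = -W)
F = 6076 (F = 434*14 = 6076)
(-36441 + F)/(R(62) + t(E(-2))) = (-36441 + 6076)/(-1*62 + (-35 - 9)) = -30365/(-62 - 44) = -30365/(-106) = -30365*(-1/106) = 30365/106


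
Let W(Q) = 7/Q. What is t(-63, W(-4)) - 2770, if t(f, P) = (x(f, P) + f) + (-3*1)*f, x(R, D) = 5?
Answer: -2639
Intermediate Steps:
t(f, P) = 5 - 2*f (t(f, P) = (5 + f) + (-3*1)*f = (5 + f) - 3*f = 5 - 2*f)
t(-63, W(-4)) - 2770 = (5 - 2*(-63)) - 2770 = (5 + 126) - 2770 = 131 - 2770 = -2639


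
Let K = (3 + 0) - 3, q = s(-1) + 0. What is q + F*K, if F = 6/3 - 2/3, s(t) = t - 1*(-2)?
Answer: 1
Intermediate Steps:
s(t) = 2 + t (s(t) = t + 2 = 2 + t)
q = 1 (q = (2 - 1) + 0 = 1 + 0 = 1)
K = 0 (K = 3 - 3 = 0)
F = 4/3 (F = 6*(⅓) - 2*⅓ = 2 - ⅔ = 4/3 ≈ 1.3333)
q + F*K = 1 + (4/3)*0 = 1 + 0 = 1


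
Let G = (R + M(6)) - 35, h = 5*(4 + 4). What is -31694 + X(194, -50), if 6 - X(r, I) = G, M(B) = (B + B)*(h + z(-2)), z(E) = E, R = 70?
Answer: -32179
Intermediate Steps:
h = 40 (h = 5*8 = 40)
M(B) = 76*B (M(B) = (B + B)*(40 - 2) = (2*B)*38 = 76*B)
G = 491 (G = (70 + 76*6) - 35 = (70 + 456) - 35 = 526 - 35 = 491)
X(r, I) = -485 (X(r, I) = 6 - 1*491 = 6 - 491 = -485)
-31694 + X(194, -50) = -31694 - 485 = -32179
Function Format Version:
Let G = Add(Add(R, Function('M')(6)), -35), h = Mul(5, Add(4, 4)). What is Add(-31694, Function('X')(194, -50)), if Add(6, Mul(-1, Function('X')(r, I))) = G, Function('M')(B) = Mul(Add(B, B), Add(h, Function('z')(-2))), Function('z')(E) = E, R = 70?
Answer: -32179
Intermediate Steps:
h = 40 (h = Mul(5, 8) = 40)
Function('M')(B) = Mul(76, B) (Function('M')(B) = Mul(Add(B, B), Add(40, -2)) = Mul(Mul(2, B), 38) = Mul(76, B))
G = 491 (G = Add(Add(70, Mul(76, 6)), -35) = Add(Add(70, 456), -35) = Add(526, -35) = 491)
Function('X')(r, I) = -485 (Function('X')(r, I) = Add(6, Mul(-1, 491)) = Add(6, -491) = -485)
Add(-31694, Function('X')(194, -50)) = Add(-31694, -485) = -32179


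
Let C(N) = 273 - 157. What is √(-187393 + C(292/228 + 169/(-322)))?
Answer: I*√187277 ≈ 432.75*I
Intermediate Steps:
C(N) = 116
√(-187393 + C(292/228 + 169/(-322))) = √(-187393 + 116) = √(-187277) = I*√187277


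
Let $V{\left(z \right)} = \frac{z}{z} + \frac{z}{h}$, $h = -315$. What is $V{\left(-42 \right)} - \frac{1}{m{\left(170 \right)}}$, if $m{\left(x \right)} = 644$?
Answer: $\frac{10933}{9660} \approx 1.1318$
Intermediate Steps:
$V{\left(z \right)} = 1 - \frac{z}{315}$ ($V{\left(z \right)} = \frac{z}{z} + \frac{z}{-315} = 1 + z \left(- \frac{1}{315}\right) = 1 - \frac{z}{315}$)
$V{\left(-42 \right)} - \frac{1}{m{\left(170 \right)}} = \left(1 - - \frac{2}{15}\right) - \frac{1}{644} = \left(1 + \frac{2}{15}\right) - \frac{1}{644} = \frac{17}{15} - \frac{1}{644} = \frac{10933}{9660}$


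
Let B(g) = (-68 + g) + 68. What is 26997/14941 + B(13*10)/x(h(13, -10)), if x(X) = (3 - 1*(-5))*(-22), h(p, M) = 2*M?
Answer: 1404571/1314808 ≈ 1.0683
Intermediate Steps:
B(g) = g
x(X) = -176 (x(X) = (3 + 5)*(-22) = 8*(-22) = -176)
26997/14941 + B(13*10)/x(h(13, -10)) = 26997/14941 + (13*10)/(-176) = 26997*(1/14941) + 130*(-1/176) = 26997/14941 - 65/88 = 1404571/1314808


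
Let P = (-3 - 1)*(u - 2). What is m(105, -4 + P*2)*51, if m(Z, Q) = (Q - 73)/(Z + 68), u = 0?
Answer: -3111/173 ≈ -17.983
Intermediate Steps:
P = 8 (P = (-3 - 1)*(0 - 2) = -4*(-2) = 8)
m(Z, Q) = (-73 + Q)/(68 + Z)
m(105, -4 + P*2)*51 = ((-73 + (-4 + 8*2))/(68 + 105))*51 = ((-73 + (-4 + 16))/173)*51 = ((-73 + 12)/173)*51 = ((1/173)*(-61))*51 = -61/173*51 = -3111/173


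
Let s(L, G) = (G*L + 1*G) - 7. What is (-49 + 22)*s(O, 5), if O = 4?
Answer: -486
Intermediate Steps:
s(L, G) = -7 + G + G*L (s(L, G) = (G*L + G) - 7 = (G + G*L) - 7 = -7 + G + G*L)
(-49 + 22)*s(O, 5) = (-49 + 22)*(-7 + 5 + 5*4) = -27*(-7 + 5 + 20) = -27*18 = -486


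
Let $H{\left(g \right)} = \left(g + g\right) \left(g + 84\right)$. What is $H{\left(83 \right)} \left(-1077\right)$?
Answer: $-29856594$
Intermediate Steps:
$H{\left(g \right)} = 2 g \left(84 + g\right)$
$H{\left(83 \right)} \left(-1077\right) = 2 \cdot 83 \left(84 + 83\right) \left(-1077\right) = 2 \cdot 83 \cdot 167 \left(-1077\right) = 27722 \left(-1077\right) = -29856594$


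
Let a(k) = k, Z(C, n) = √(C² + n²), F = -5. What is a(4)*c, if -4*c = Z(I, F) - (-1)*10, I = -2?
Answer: -10 - √29 ≈ -15.385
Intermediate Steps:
c = -5/2 - √29/4 (c = -(√((-2)² + (-5)²) - (-1)*10)/4 = -(√(4 + 25) - 1*(-10))/4 = -(√29 + 10)/4 = -(10 + √29)/4 = -5/2 - √29/4 ≈ -3.8463)
a(4)*c = 4*(-5/2 - √29/4) = -10 - √29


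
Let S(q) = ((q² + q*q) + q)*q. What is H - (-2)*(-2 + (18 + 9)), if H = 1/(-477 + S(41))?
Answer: 6952301/139046 ≈ 50.000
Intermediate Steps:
S(q) = q*(q + 2*q²) (S(q) = ((q² + q²) + q)*q = (2*q² + q)*q = (q + 2*q²)*q = q*(q + 2*q²))
H = 1/139046 (H = 1/(-477 + 41²*(1 + 2*41)) = 1/(-477 + 1681*(1 + 82)) = 1/(-477 + 1681*83) = 1/(-477 + 139523) = 1/139046 ≈ 7.1919e-6)
H - (-2)*(-2 + (18 + 9)) = 1/139046 - (-2)*(-2 + (18 + 9)) = 1/139046 - (-2)*(-2 + 27) = 1/139046 - (-2)*25 = 1/139046 - 1*(-50) = 1/139046 + 50 = 6952301/139046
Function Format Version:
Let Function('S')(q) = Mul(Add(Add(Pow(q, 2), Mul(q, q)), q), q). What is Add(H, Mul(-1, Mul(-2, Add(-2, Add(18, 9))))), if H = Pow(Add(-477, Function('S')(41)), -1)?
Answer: Rational(6952301, 139046) ≈ 50.000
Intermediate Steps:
Function('S')(q) = Mul(q, Add(q, Mul(2, Pow(q, 2)))) (Function('S')(q) = Mul(Add(Add(Pow(q, 2), Pow(q, 2)), q), q) = Mul(Add(Mul(2, Pow(q, 2)), q), q) = Mul(Add(q, Mul(2, Pow(q, 2))), q) = Mul(q, Add(q, Mul(2, Pow(q, 2)))))
H = Rational(1, 139046) (H = Pow(Add(-477, Mul(Pow(41, 2), Add(1, Mul(2, 41)))), -1) = Pow(Add(-477, Mul(1681, Add(1, 82))), -1) = Pow(Add(-477, Mul(1681, 83)), -1) = Pow(Add(-477, 139523), -1) = Pow(139046, -1) = Rational(1, 139046) ≈ 7.1919e-6)
Add(H, Mul(-1, Mul(-2, Add(-2, Add(18, 9))))) = Add(Rational(1, 139046), Mul(-1, Mul(-2, Add(-2, Add(18, 9))))) = Add(Rational(1, 139046), Mul(-1, Mul(-2, Add(-2, 27)))) = Add(Rational(1, 139046), Mul(-1, Mul(-2, 25))) = Add(Rational(1, 139046), Mul(-1, -50)) = Add(Rational(1, 139046), 50) = Rational(6952301, 139046)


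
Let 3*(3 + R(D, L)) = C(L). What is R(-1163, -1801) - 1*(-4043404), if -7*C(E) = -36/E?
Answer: 50975156395/12607 ≈ 4.0434e+6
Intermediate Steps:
C(E) = 36/(7*E) (C(E) = -(-36)/(7*E) = 36/(7*E))
R(D, L) = -3 + 12/(7*L) (R(D, L) = -3 + (36/(7*L))/3 = -3 + 12/(7*L))
R(-1163, -1801) - 1*(-4043404) = (-3 + (12/7)/(-1801)) - 1*(-4043404) = (-3 + (12/7)*(-1/1801)) + 4043404 = (-3 - 12/12607) + 4043404 = -37833/12607 + 4043404 = 50975156395/12607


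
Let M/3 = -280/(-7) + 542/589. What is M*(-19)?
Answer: -72306/31 ≈ -2332.5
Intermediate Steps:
M = 72306/589 (M = 3*(-280/(-7) + 542/589) = 3*(-280*(-⅐) + 542*(1/589)) = 3*(40 + 542/589) = 3*(24102/589) = 72306/589 ≈ 122.76)
M*(-19) = (72306/589)*(-19) = -72306/31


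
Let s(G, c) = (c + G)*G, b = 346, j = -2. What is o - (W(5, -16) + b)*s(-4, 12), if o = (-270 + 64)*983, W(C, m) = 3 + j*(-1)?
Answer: -191266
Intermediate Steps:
s(G, c) = G*(G + c) (s(G, c) = (G + c)*G = G*(G + c))
W(C, m) = 5 (W(C, m) = 3 - 2*(-1) = 3 + 2 = 5)
o = -202498 (o = -206*983 = -202498)
o - (W(5, -16) + b)*s(-4, 12) = -202498 - (5 + 346)*(-4*(-4 + 12)) = -202498 - 351*(-4*8) = -202498 - 351*(-32) = -202498 - 1*(-11232) = -202498 + 11232 = -191266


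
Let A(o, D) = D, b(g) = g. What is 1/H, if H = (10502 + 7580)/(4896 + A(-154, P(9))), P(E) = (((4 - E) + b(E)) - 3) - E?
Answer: 2444/9041 ≈ 0.27032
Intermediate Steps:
P(E) = 1 - E (P(E) = (((4 - E) + E) - 3) - E = (4 - 3) - E = 1 - E)
H = 9041/2444 (H = (10502 + 7580)/(4896 + (1 - 1*9)) = 18082/(4896 + (1 - 9)) = 18082/(4896 - 8) = 18082/4888 = 18082*(1/4888) = 9041/2444 ≈ 3.6993)
1/H = 1/(9041/2444) = 2444/9041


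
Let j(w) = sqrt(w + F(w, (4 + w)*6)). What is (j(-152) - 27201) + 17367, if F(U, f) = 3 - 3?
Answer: -9834 + 2*I*sqrt(38) ≈ -9834.0 + 12.329*I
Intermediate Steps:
F(U, f) = 0
j(w) = sqrt(w) (j(w) = sqrt(w + 0) = sqrt(w))
(j(-152) - 27201) + 17367 = (sqrt(-152) - 27201) + 17367 = (2*I*sqrt(38) - 27201) + 17367 = (-27201 + 2*I*sqrt(38)) + 17367 = -9834 + 2*I*sqrt(38)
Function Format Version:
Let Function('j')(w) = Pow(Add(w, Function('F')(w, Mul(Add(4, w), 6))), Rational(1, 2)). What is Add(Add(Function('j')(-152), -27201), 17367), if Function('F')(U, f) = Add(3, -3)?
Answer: Add(-9834, Mul(2, I, Pow(38, Rational(1, 2)))) ≈ Add(-9834.0, Mul(12.329, I))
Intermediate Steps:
Function('F')(U, f) = 0
Function('j')(w) = Pow(w, Rational(1, 2)) (Function('j')(w) = Pow(Add(w, 0), Rational(1, 2)) = Pow(w, Rational(1, 2)))
Add(Add(Function('j')(-152), -27201), 17367) = Add(Add(Pow(-152, Rational(1, 2)), -27201), 17367) = Add(Add(Mul(2, I, Pow(38, Rational(1, 2))), -27201), 17367) = Add(Add(-27201, Mul(2, I, Pow(38, Rational(1, 2)))), 17367) = Add(-9834, Mul(2, I, Pow(38, Rational(1, 2))))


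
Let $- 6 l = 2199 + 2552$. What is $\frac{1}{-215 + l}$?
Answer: $- \frac{6}{6041} \approx -0.00099321$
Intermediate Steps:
$l = - \frac{4751}{6}$ ($l = - \frac{2199 + 2552}{6} = \left(- \frac{1}{6}\right) 4751 = - \frac{4751}{6} \approx -791.83$)
$\frac{1}{-215 + l} = \frac{1}{-215 - \frac{4751}{6}} = \frac{1}{- \frac{6041}{6}} = - \frac{6}{6041}$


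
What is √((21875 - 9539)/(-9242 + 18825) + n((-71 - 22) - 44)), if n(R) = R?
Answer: I*√9103745/259 ≈ 11.65*I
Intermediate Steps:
√((21875 - 9539)/(-9242 + 18825) + n((-71 - 22) - 44)) = √((21875 - 9539)/(-9242 + 18825) + ((-71 - 22) - 44)) = √(12336/9583 + (-93 - 44)) = √(12336*(1/9583) - 137) = √(12336/9583 - 137) = √(-1300535/9583) = I*√9103745/259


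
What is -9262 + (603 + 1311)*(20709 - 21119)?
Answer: -794002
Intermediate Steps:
-9262 + (603 + 1311)*(20709 - 21119) = -9262 + 1914*(-410) = -9262 - 784740 = -794002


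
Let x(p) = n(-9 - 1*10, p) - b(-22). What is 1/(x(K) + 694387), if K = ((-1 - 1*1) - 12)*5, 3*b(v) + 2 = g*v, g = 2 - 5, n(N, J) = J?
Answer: 3/2082887 ≈ 1.4403e-6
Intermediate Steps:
g = -3
b(v) = -⅔ - v (b(v) = -⅔ + (-3*v)/3 = -⅔ - v)
K = -70 (K = ((-1 - 1) - 12)*5 = (-2 - 12)*5 = -14*5 = -70)
x(p) = -64/3 + p (x(p) = p - (-⅔ - 1*(-22)) = p - (-⅔ + 22) = p - 1*64/3 = p - 64/3 = -64/3 + p)
1/(x(K) + 694387) = 1/((-64/3 - 70) + 694387) = 1/(-274/3 + 694387) = 1/(2082887/3) = 3/2082887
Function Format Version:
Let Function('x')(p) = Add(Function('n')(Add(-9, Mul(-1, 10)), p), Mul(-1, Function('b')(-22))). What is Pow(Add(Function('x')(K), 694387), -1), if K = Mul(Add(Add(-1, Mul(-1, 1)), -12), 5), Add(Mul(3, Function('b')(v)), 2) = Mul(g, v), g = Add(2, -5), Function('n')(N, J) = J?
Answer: Rational(3, 2082887) ≈ 1.4403e-6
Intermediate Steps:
g = -3
Function('b')(v) = Add(Rational(-2, 3), Mul(-1, v)) (Function('b')(v) = Add(Rational(-2, 3), Mul(Rational(1, 3), Mul(-3, v))) = Add(Rational(-2, 3), Mul(-1, v)))
K = -70 (K = Mul(Add(Add(-1, -1), -12), 5) = Mul(Add(-2, -12), 5) = Mul(-14, 5) = -70)
Function('x')(p) = Add(Rational(-64, 3), p) (Function('x')(p) = Add(p, Mul(-1, Add(Rational(-2, 3), Mul(-1, -22)))) = Add(p, Mul(-1, Add(Rational(-2, 3), 22))) = Add(p, Mul(-1, Rational(64, 3))) = Add(p, Rational(-64, 3)) = Add(Rational(-64, 3), p))
Pow(Add(Function('x')(K), 694387), -1) = Pow(Add(Add(Rational(-64, 3), -70), 694387), -1) = Pow(Add(Rational(-274, 3), 694387), -1) = Pow(Rational(2082887, 3), -1) = Rational(3, 2082887)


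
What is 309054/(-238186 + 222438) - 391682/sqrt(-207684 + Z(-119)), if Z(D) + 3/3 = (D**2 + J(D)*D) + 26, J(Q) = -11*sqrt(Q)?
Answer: -154527/7874 - 391682/sqrt(-193498 + 1309*I*sqrt(119)) ≈ -52.369 + 888.61*I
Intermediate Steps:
Z(D) = 25 + D**2 - 11*D**(3/2) (Z(D) = -1 + ((D**2 + (-11*sqrt(D))*D) + 26) = -1 + ((D**2 - 11*D**(3/2)) + 26) = -1 + (26 + D**2 - 11*D**(3/2)) = 25 + D**2 - 11*D**(3/2))
309054/(-238186 + 222438) - 391682/sqrt(-207684 + Z(-119)) = 309054/(-238186 + 222438) - 391682/sqrt(-207684 + (25 + (-119)**2 - (-1309)*I*sqrt(119))) = 309054/(-15748) - 391682/sqrt(-207684 + (25 + 14161 - (-1309)*I*sqrt(119))) = 309054*(-1/15748) - 391682/sqrt(-207684 + (25 + 14161 + 1309*I*sqrt(119))) = -154527/7874 - 391682/sqrt(-207684 + (14186 + 1309*I*sqrt(119))) = -154527/7874 - 391682/sqrt(-193498 + 1309*I*sqrt(119))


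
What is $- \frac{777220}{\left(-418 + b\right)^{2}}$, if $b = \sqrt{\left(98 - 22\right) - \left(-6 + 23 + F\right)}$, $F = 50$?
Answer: $- \frac{155444}{34445} \approx -4.5128$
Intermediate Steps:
$b = 3$ ($b = \sqrt{\left(98 - 22\right) - \left(44 + 23\right)} = \sqrt{76 + \left(6 - \left(50 + 23\right)\right)} = \sqrt{76 + \left(6 - 73\right)} = \sqrt{76 - 67} = \sqrt{9} = 3$)
$- \frac{777220}{\left(-418 + b\right)^{2}} = - \frac{777220}{\left(-418 + 3\right)^{2}} = - \frac{777220}{\left(-415\right)^{2}} = - \frac{777220}{172225} = \left(-777220\right) \frac{1}{172225} = - \frac{155444}{34445}$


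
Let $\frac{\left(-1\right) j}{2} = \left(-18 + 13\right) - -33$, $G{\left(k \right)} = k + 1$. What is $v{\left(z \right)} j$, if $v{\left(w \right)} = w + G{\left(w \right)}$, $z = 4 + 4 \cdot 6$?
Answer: $-3192$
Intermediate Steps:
$G{\left(k \right)} = 1 + k$
$z = 28$ ($z = 4 + 24 = 28$)
$v{\left(w \right)} = 1 + 2 w$ ($v{\left(w \right)} = w + \left(1 + w\right) = 1 + 2 w$)
$j = -56$ ($j = - 2 \left(\left(-18 + 13\right) - -33\right) = - 2 \left(-5 + 33\right) = \left(-2\right) 28 = -56$)
$v{\left(z \right)} j = \left(1 + 2 \cdot 28\right) \left(-56\right) = \left(1 + 56\right) \left(-56\right) = 57 \left(-56\right) = -3192$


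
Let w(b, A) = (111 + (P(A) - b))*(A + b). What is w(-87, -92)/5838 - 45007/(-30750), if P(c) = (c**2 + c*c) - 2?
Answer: -15665337689/29919750 ≈ -523.58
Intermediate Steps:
P(c) = -2 + 2*c**2 (P(c) = (c**2 + c**2) - 2 = 2*c**2 - 2 = -2 + 2*c**2)
w(b, A) = (A + b)*(109 - b + 2*A**2) (w(b, A) = (111 + ((-2 + 2*A**2) - b))*(A + b) = (111 + (-2 - b + 2*A**2))*(A + b) = (109 - b + 2*A**2)*(A + b) = (A + b)*(109 - b + 2*A**2))
w(-87, -92)/5838 - 45007/(-30750) = (-1*(-87)**2 + 2*(-92)**3 + 109*(-92) + 109*(-87) - 1*(-92)*(-87) + 2*(-87)*(-92)**2)/5838 - 45007/(-30750) = (-1*7569 + 2*(-778688) - 10028 - 9483 - 8004 + 2*(-87)*8464)*(1/5838) - 45007*(-1/30750) = (-7569 - 1557376 - 10028 - 9483 - 8004 - 1472736)*(1/5838) + 45007/30750 = -3065196*1/5838 + 45007/30750 = -510866/973 + 45007/30750 = -15665337689/29919750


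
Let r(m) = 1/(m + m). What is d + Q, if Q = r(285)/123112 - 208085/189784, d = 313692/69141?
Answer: 6947597613468269/2019322349666160 ≈ 3.4406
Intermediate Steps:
d = 104564/23047 (d = 313692*(1/69141) = 104564/23047 ≈ 4.5370)
r(m) = 1/(2*m)
Q = -1825265413327/1664734006320 (Q = ((½)/285)/123112 - 208085/189784 = ((½)*(1/285))*(1/123112) - 208085*1/189784 = (1/570)*(1/123112) - 208085/189784 = 1/70173840 - 208085/189784 = -1825265413327/1664734006320 ≈ -1.0964)
d + Q = 104564/23047 - 1825265413327/1664734006320 = 6947597613468269/2019322349666160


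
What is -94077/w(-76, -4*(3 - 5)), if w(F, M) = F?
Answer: 94077/76 ≈ 1237.9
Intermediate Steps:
-94077/w(-76, -4*(3 - 5)) = -94077/(-76) = -94077*(-1/76) = 94077/76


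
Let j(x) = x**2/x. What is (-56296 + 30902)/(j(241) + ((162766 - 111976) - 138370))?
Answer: 25394/87339 ≈ 0.29075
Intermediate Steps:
j(x) = x
(-56296 + 30902)/(j(241) + ((162766 - 111976) - 138370)) = (-56296 + 30902)/(241 + ((162766 - 111976) - 138370)) = -25394/(241 + (50790 - 138370)) = -25394/(241 - 87580) = -25394/(-87339) = -25394*(-1/87339) = 25394/87339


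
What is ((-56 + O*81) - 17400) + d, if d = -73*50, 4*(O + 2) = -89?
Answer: -92281/4 ≈ -23070.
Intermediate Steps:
O = -97/4 (O = -2 + (¼)*(-89) = -2 - 89/4 = -97/4 ≈ -24.250)
d = -3650
((-56 + O*81) - 17400) + d = ((-56 - 97/4*81) - 17400) - 3650 = ((-56 - 7857/4) - 17400) - 3650 = (-8081/4 - 17400) - 3650 = -77681/4 - 3650 = -92281/4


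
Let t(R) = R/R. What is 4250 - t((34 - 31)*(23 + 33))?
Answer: 4249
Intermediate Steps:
t(R) = 1
4250 - t((34 - 31)*(23 + 33)) = 4250 - 1*1 = 4250 - 1 = 4249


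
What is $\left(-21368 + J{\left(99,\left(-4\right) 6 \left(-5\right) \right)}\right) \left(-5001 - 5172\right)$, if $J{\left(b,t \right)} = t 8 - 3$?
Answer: $207641103$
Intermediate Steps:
$J{\left(b,t \right)} = -3 + 8 t$ ($J{\left(b,t \right)} = 8 t - 3 = -3 + 8 t$)
$\left(-21368 + J{\left(99,\left(-4\right) 6 \left(-5\right) \right)}\right) \left(-5001 - 5172\right) = \left(-21368 - \left(3 - 8 \left(-4\right) 6 \left(-5\right)\right)\right) \left(-5001 - 5172\right) = \left(-21368 - \left(3 - 8 \left(\left(-24\right) \left(-5\right)\right)\right)\right) \left(-10173\right) = \left(-21368 + \left(-3 + 8 \cdot 120\right)\right) \left(-10173\right) = \left(-21368 + \left(-3 + 960\right)\right) \left(-10173\right) = \left(-21368 + 957\right) \left(-10173\right) = \left(-20411\right) \left(-10173\right) = 207641103$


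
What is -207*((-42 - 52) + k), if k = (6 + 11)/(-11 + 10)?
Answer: 22977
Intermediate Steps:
k = -17 (k = 17/(-1) = 17*(-1) = -17)
-207*((-42 - 52) + k) = -207*((-42 - 52) - 17) = -207*(-94 - 17) = -207*(-111) = 22977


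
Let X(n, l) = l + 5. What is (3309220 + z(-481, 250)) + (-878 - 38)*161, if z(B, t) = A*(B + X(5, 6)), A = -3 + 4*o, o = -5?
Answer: 3172554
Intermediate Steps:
X(n, l) = 5 + l
A = -23 (A = -3 + 4*(-5) = -3 - 20 = -23)
z(B, t) = -253 - 23*B (z(B, t) = -23*(B + (5 + 6)) = -23*(B + 11) = -23*(11 + B) = -253 - 23*B)
(3309220 + z(-481, 250)) + (-878 - 38)*161 = (3309220 + (-253 - 23*(-481))) + (-878 - 38)*161 = (3309220 + (-253 + 11063)) - 916*161 = (3309220 + 10810) - 147476 = 3320030 - 147476 = 3172554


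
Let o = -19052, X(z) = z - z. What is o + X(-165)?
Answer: -19052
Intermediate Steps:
X(z) = 0
o + X(-165) = -19052 + 0 = -19052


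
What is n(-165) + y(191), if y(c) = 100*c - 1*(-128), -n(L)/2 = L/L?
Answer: 19226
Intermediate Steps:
n(L) = -2 (n(L) = -2*L/L = -2*1 = -2)
y(c) = 128 + 100*c (y(c) = 100*c + 128 = 128 + 100*c)
n(-165) + y(191) = -2 + (128 + 100*191) = -2 + (128 + 19100) = -2 + 19228 = 19226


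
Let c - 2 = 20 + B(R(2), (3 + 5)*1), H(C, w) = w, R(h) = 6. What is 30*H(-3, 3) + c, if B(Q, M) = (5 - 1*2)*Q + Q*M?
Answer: 178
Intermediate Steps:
B(Q, M) = 3*Q + M*Q (B(Q, M) = (5 - 2)*Q + M*Q = 3*Q + M*Q)
c = 88 (c = 2 + (20 + 6*(3 + (3 + 5)*1)) = 2 + (20 + 6*(3 + 8*1)) = 2 + (20 + 6*(3 + 8)) = 2 + (20 + 6*11) = 2 + (20 + 66) = 2 + 86 = 88)
30*H(-3, 3) + c = 30*3 + 88 = 90 + 88 = 178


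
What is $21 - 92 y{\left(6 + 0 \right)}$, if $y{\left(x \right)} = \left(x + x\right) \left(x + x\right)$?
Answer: $-13227$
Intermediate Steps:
$y{\left(x \right)} = 4 x^{2}$ ($y{\left(x \right)} = 2 x 2 x = 4 x^{2}$)
$21 - 92 y{\left(6 + 0 \right)} = 21 - 92 \cdot 4 \left(6 + 0\right)^{2} = 21 - 92 \cdot 4 \cdot 6^{2} = 21 - 92 \cdot 4 \cdot 36 = 21 - 13248 = -13227$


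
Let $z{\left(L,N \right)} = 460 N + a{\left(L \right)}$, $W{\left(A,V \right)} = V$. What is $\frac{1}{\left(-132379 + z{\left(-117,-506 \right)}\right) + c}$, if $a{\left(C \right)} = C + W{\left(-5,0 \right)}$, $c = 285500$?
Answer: $- \frac{1}{79756} \approx -1.2538 \cdot 10^{-5}$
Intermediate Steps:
$a{\left(C \right)} = C$ ($a{\left(C \right)} = C + 0 = C$)
$z{\left(L,N \right)} = L + 460 N$ ($z{\left(L,N \right)} = 460 N + L = L + 460 N$)
$\frac{1}{\left(-132379 + z{\left(-117,-506 \right)}\right) + c} = \frac{1}{\left(-132379 + \left(-117 + 460 \left(-506\right)\right)\right) + 285500} = \frac{1}{\left(-132379 - 232877\right) + 285500} = \frac{1}{-365256 + 285500} = \frac{1}{-79756} = - \frac{1}{79756}$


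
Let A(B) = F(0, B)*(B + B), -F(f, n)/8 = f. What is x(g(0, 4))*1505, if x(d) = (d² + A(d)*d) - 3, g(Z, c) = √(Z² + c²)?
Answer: 19565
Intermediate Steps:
F(f, n) = -8*f
A(B) = 0 (A(B) = (-8*0)*(B + B) = 0*(2*B) = 0)
x(d) = -3 + d² (x(d) = (d² + 0*d) - 3 = (d² + 0) - 3 = d² - 3 = -3 + d²)
x(g(0, 4))*1505 = (-3 + (√(0² + 4²))²)*1505 = (-3 + (√(0 + 16))²)*1505 = (-3 + (√16)²)*1505 = (-3 + 4²)*1505 = (-3 + 16)*1505 = 13*1505 = 19565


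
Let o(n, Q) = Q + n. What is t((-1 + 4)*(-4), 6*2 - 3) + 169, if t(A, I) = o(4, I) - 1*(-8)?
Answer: 190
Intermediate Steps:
t(A, I) = 12 + I (t(A, I) = (I + 4) - 1*(-8) = (4 + I) + 8 = 12 + I)
t((-1 + 4)*(-4), 6*2 - 3) + 169 = (12 + (6*2 - 3)) + 169 = (12 + (12 - 3)) + 169 = (12 + 9) + 169 = 21 + 169 = 190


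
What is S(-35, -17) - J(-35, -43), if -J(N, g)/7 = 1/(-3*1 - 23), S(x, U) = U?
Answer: -449/26 ≈ -17.269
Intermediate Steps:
J(N, g) = 7/26 (J(N, g) = -7/(-3*1 - 23) = -7/(-3 - 23) = -7/(-26) = -7*(-1/26) = 7/26)
S(-35, -17) - J(-35, -43) = -17 - 1*7/26 = -17 - 7/26 = -449/26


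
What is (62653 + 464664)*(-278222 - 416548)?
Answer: -366364032090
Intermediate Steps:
(62653 + 464664)*(-278222 - 416548) = 527317*(-694770) = -366364032090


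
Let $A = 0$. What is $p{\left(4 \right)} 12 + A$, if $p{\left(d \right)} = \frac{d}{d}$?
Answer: $12$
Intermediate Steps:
$p{\left(d \right)} = 1$
$p{\left(4 \right)} 12 + A = 1 \cdot 12 + 0 = 12 + 0 = 12$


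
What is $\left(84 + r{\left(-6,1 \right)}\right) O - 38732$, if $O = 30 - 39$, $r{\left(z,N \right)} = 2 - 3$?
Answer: $-39479$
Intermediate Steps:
$r{\left(z,N \right)} = -1$
$O = -9$
$\left(84 + r{\left(-6,1 \right)}\right) O - 38732 = \left(84 - 1\right) \left(-9\right) - 38732 = 83 \left(-9\right) - 38732 = -747 - 38732 = -39479$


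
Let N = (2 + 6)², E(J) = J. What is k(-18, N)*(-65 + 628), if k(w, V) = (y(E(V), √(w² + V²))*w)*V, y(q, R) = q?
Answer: -41508864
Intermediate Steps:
N = 64 (N = 8² = 64)
k(w, V) = w*V² (k(w, V) = (V*w)*V = w*V²)
k(-18, N)*(-65 + 628) = (-18*64²)*(-65 + 628) = -18*4096*563 = -73728*563 = -41508864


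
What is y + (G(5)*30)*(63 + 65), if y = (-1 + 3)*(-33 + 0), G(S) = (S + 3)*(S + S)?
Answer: 307134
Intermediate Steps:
G(S) = 2*S*(3 + S) (G(S) = (3 + S)*(2*S) = 2*S*(3 + S))
y = -66 (y = 2*(-33) = -66)
y + (G(5)*30)*(63 + 65) = -66 + ((2*5*(3 + 5))*30)*(63 + 65) = -66 + ((2*5*8)*30)*128 = -66 + (80*30)*128 = -66 + 2400*128 = -66 + 307200 = 307134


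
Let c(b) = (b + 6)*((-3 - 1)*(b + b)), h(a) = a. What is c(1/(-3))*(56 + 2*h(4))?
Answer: 8704/9 ≈ 967.11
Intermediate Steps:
c(b) = -8*b*(6 + b) (c(b) = (6 + b)*(-8*b) = -8*b*(6 + b))
c(1/(-3))*(56 + 2*h(4)) = (-8*(6 + 1/(-3))/(-3))*(56 + 2*4) = (-8*(-⅓)*(6 - ⅓))*(56 + 8) = -8*(-⅓)*17/3*64 = (136/9)*64 = 8704/9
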